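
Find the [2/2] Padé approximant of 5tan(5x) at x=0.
25*x/(1 - 25*x**2/3)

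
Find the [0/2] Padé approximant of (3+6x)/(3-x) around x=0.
1/(14*x**2/3 - 7*x/3 + 1)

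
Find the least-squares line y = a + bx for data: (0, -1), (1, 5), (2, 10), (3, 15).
a = -7/10, b = 53/10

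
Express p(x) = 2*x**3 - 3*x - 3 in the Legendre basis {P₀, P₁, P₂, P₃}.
(-3)P₀ + (-9/5)P₁ + (4/5)P₃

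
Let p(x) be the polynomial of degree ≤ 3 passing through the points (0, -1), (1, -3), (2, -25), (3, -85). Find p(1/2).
-5/8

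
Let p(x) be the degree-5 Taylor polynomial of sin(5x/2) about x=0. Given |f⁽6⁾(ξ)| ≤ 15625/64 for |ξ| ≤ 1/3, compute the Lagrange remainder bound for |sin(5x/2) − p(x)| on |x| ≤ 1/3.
3125/6718464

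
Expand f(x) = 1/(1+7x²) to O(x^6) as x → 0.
1 - 7*x**2 + 49*x**4 + O(x**6)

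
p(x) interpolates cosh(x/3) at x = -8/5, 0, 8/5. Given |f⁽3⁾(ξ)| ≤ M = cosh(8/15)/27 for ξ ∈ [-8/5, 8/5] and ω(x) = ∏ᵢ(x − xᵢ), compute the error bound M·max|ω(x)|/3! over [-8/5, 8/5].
512*sqrt(3)*cosh(8/15)/91125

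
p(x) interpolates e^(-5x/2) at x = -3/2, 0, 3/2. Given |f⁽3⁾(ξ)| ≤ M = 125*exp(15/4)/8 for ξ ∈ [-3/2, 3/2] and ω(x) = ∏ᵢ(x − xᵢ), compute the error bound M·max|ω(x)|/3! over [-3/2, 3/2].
125*sqrt(3)*exp(15/4)/64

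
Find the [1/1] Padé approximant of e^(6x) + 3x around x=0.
(7*x + 1)/(1 - 2*x)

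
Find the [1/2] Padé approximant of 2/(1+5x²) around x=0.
2/(5*x**2 + 1)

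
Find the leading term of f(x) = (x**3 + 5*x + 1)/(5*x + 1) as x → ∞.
x**2/5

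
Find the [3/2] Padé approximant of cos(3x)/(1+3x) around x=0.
(63*x**3/4 - 21*x**2/4 - 3*x + 1)/(1 - 39*x**2/4)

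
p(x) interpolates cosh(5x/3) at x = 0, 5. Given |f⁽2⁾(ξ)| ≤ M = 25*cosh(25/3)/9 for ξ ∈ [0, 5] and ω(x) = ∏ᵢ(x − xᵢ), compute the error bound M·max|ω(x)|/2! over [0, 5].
625*cosh(25/3)/72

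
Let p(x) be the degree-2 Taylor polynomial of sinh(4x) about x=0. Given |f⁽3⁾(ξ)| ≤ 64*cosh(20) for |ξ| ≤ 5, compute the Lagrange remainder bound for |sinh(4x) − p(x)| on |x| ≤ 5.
4000*cosh(20)/3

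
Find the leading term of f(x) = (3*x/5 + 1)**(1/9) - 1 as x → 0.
x/15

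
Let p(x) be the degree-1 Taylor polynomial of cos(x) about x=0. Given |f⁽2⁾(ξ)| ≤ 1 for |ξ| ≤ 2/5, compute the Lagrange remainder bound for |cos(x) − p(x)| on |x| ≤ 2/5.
2/25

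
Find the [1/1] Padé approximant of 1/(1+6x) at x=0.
1/(6*x + 1)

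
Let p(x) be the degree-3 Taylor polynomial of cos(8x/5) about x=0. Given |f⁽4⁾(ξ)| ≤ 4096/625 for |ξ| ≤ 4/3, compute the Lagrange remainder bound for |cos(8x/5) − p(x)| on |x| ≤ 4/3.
131072/151875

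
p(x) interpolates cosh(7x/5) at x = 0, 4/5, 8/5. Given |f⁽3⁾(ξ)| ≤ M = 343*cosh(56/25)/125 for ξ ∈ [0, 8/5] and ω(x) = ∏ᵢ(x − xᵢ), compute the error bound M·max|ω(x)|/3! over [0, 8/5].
21952*sqrt(3)*cosh(56/25)/421875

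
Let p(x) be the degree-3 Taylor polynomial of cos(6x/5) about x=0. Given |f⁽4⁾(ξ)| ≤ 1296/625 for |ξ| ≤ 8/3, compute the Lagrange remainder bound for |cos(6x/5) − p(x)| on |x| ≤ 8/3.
8192/1875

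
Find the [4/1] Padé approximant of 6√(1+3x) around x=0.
(729*x**4/320 - 81*x**3/20 + 243*x**2/20 + 108*x/5 + 6)/(21*x/10 + 1)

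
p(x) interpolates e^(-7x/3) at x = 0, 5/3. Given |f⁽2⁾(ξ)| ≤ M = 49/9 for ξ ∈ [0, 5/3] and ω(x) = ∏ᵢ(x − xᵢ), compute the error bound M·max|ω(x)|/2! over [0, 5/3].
1225/648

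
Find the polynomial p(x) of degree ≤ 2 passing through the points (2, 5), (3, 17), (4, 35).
3*x**2 - 3*x - 1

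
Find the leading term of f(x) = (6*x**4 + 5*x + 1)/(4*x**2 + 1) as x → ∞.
3*x**2/2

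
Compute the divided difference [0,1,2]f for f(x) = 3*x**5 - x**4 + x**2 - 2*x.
39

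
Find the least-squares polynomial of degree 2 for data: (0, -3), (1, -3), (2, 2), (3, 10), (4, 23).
-107/35 + (-25/14)x + (29/14)x²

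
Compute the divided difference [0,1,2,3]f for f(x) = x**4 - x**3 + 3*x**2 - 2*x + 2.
5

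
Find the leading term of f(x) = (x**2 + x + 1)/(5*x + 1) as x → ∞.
x/5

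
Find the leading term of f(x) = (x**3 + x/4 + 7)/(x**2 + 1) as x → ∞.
x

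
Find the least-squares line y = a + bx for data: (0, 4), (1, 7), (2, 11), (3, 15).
a = 37/10, b = 37/10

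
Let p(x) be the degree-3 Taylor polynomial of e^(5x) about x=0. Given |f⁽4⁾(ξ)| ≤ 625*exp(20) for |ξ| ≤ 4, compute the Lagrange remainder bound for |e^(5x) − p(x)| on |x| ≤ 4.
20000*exp(20)/3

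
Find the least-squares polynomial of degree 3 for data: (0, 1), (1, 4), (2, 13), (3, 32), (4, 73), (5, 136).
67/63 + (424/189)x + (-26/63)x² + (29/27)x³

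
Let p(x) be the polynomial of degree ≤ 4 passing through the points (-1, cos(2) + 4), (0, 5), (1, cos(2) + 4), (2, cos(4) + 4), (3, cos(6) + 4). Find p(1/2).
85*cos(2)/128 + 3*cos(6)/128 - 5*cos(4)/32 + 143/32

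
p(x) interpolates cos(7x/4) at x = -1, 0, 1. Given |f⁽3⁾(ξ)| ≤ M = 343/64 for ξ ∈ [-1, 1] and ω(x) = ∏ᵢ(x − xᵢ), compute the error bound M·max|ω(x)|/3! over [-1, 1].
343*sqrt(3)/1728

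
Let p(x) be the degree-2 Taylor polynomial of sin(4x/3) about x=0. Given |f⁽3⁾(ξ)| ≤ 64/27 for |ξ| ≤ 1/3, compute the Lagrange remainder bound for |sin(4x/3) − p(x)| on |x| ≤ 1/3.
32/2187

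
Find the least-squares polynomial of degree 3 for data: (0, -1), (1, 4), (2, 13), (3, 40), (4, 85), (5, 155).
-2/3 + (13/9)x + (13/12)x² + (35/36)x³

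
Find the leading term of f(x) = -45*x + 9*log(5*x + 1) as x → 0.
-225*x**2/2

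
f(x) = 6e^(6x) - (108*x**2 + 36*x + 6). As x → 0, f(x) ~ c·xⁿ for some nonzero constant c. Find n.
3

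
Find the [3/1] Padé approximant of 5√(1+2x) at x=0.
(-5*x**3/8 + 15*x**2/4 + 45*x/4 + 5)/(5*x/4 + 1)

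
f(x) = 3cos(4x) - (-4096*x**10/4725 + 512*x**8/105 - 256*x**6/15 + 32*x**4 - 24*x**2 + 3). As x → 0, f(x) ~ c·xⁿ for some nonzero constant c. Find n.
12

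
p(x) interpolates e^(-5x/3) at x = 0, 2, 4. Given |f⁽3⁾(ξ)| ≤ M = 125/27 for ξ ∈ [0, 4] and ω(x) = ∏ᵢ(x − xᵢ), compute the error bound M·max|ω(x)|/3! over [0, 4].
1000*sqrt(3)/729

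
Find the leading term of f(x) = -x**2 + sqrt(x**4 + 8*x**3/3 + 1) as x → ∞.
4*x/3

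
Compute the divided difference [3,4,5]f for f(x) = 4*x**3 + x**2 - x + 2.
49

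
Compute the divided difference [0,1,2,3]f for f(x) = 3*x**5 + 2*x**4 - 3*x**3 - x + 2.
84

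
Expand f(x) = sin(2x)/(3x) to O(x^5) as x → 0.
2/3 - 4*x**2/9 + 4*x**4/45 + O(x**5)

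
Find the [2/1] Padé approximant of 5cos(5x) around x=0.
5 - 125*x**2/2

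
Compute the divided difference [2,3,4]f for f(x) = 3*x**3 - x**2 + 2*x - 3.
26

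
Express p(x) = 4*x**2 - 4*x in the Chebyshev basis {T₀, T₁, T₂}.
(2)T₀ + (-4)T₁ + (2)T₂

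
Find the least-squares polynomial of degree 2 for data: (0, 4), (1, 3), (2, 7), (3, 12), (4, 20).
26/7 + (-93/70)x + (19/14)x²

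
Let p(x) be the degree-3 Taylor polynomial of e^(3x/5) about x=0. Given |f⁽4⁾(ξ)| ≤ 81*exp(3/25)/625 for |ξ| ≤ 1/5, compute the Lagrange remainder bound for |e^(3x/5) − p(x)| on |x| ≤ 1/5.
27*exp(3/25)/3125000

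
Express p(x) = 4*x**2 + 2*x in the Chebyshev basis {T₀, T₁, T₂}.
(2)T₀ + (2)T₁ + (2)T₂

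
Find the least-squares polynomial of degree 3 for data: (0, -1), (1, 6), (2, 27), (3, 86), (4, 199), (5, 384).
-47/63 + (715/189)x + (-127/126)x² + (169/54)x³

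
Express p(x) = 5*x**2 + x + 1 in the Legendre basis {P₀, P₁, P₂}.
(8/3)P₀ + P₁ + (10/3)P₂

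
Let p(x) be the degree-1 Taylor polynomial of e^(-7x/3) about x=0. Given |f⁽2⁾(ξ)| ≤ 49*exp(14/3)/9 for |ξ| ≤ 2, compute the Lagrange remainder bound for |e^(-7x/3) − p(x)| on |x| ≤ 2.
98*exp(14/3)/9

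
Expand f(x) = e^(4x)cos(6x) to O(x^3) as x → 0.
1 + 4*x - 10*x**2 + O(x**3)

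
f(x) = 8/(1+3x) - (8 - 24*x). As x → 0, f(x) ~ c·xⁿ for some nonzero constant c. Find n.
2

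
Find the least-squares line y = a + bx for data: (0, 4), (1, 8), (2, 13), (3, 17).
a = 39/10, b = 22/5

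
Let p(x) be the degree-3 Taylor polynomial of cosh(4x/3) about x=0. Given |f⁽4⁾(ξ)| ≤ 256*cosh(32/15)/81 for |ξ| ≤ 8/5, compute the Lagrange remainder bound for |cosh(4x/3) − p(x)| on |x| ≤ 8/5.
131072*cosh(32/15)/151875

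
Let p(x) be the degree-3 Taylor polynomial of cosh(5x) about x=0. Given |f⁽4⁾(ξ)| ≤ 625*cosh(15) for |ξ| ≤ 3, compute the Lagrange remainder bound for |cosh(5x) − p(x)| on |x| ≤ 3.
16875*cosh(15)/8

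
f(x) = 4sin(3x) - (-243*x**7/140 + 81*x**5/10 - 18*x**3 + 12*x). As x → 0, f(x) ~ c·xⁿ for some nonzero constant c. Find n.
9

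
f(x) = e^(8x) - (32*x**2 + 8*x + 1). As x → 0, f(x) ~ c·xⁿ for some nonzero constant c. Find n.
3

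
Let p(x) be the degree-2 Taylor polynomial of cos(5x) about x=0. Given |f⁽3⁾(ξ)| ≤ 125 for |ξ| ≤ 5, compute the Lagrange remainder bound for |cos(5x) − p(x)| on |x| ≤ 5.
15625/6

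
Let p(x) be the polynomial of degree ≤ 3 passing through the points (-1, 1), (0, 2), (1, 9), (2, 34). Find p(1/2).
4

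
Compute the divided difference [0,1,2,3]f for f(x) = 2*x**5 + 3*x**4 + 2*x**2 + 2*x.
68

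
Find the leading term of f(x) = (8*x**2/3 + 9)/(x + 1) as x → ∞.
8*x/3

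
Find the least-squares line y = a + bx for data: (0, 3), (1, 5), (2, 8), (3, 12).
a = 5/2, b = 3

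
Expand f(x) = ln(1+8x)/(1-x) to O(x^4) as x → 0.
8*x - 24*x**2 + 440*x**3/3 + O(x**4)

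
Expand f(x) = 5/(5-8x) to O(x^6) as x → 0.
1 + 8*x/5 + 64*x**2/25 + 512*x**3/125 + 4096*x**4/625 + 32768*x**5/3125 + O(x**6)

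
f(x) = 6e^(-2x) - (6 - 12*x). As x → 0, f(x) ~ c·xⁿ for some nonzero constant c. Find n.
2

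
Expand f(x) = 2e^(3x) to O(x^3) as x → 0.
2 + 6*x + 9*x**2 + O(x**3)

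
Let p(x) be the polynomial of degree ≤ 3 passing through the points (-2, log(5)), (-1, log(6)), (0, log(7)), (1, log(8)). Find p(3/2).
log(384*2**(7/8)*3**(5/16)*4730908711279296875**(1/16)/1715)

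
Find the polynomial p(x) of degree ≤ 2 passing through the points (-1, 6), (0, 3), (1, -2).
-x**2 - 4*x + 3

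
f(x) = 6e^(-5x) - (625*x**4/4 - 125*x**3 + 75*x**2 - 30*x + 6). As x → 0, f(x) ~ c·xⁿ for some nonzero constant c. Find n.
5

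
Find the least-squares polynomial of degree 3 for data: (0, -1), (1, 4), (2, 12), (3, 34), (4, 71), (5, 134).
-58/63 + (827/189)x + (-17/18)x² + (59/54)x³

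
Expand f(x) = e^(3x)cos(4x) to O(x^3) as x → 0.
1 + 3*x - 7*x**2/2 + O(x**3)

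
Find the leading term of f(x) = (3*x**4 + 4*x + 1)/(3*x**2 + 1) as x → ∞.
x**2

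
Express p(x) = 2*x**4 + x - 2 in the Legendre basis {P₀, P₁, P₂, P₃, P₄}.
(-8/5)P₀ + P₁ + (8/7)P₂ + (16/35)P₄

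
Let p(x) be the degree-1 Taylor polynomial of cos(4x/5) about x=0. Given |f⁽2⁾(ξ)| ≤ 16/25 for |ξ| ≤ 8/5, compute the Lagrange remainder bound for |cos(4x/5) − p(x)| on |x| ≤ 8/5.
512/625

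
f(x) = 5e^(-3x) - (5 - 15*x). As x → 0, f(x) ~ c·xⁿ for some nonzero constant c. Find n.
2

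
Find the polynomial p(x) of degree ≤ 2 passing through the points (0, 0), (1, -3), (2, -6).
-3*x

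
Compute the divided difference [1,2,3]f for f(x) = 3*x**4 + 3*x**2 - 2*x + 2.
78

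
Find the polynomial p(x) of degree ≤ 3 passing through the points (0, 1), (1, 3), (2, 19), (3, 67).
3*x**3 - 2*x**2 + x + 1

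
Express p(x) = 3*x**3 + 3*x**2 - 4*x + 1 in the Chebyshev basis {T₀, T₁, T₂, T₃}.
(5/2)T₀ + (-7/4)T₁ + (3/2)T₂ + (3/4)T₃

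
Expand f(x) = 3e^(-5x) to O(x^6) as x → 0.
3 - 15*x + 75*x**2/2 - 125*x**3/2 + 625*x**4/8 - 625*x**5/8 + O(x**6)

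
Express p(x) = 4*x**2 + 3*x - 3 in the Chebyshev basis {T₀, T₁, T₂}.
-T₀ + (3)T₁ + (2)T₂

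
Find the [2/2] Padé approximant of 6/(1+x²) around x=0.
6/(x**2 + 1)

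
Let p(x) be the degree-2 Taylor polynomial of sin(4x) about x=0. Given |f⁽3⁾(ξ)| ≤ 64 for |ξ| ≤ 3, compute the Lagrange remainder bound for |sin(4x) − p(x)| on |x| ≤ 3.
288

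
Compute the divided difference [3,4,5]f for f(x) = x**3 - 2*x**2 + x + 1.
10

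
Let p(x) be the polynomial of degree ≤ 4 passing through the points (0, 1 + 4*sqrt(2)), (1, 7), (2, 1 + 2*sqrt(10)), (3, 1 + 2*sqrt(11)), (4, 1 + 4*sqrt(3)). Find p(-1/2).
-299/16 - 45*sqrt(11)/16 + 35*sqrt(3)/32 + 315*sqrt(2)/32 + 189*sqrt(10)/32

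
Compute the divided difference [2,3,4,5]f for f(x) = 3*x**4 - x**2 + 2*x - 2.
42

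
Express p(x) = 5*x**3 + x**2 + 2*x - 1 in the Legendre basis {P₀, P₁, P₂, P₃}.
(-2/3)P₀ + (5)P₁ + (2/3)P₂ + (2)P₃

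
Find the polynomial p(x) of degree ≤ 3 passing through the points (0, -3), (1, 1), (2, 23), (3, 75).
2*x**3 + 3*x**2 - x - 3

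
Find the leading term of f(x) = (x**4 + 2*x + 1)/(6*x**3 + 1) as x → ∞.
x/6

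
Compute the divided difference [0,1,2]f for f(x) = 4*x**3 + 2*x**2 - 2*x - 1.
14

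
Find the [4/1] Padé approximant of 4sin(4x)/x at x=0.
512*x**4/15 - 128*x**2/3 + 16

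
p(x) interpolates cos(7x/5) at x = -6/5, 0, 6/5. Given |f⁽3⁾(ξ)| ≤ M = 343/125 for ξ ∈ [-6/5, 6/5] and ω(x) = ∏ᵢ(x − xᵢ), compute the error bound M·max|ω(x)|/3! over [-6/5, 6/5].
2744*sqrt(3)/15625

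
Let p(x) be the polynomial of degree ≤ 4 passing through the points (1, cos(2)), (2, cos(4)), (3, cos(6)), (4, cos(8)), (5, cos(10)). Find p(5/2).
15*cos(4)/32 + 3*cos(10)/128 - 5*cos(2)/128 - 5*cos(8)/32 + 45*cos(6)/64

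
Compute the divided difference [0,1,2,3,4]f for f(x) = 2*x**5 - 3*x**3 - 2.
20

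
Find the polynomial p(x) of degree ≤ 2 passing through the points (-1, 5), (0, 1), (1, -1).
x**2 - 3*x + 1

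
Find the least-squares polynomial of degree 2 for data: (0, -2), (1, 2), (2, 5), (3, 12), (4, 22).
-53/35 + (43/35)x + (8/7)x²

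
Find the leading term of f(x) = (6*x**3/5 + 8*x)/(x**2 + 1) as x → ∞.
6*x/5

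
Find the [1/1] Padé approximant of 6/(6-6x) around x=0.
1/(1 - x)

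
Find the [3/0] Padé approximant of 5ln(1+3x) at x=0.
15*x*(6*x**2 - 3*x + 2)/2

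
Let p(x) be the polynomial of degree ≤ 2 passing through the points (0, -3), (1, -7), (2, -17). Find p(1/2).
-17/4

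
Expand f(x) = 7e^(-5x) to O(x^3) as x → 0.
7 - 35*x + 175*x**2/2 + O(x**3)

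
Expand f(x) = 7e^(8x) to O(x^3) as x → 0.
7 + 56*x + 224*x**2 + O(x**3)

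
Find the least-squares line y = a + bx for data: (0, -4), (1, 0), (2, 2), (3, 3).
a = -16/5, b = 23/10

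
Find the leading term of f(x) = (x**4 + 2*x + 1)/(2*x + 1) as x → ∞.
x**3/2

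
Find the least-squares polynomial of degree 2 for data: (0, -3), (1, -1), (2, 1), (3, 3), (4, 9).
-93/35 + (18/35)x + (4/7)x²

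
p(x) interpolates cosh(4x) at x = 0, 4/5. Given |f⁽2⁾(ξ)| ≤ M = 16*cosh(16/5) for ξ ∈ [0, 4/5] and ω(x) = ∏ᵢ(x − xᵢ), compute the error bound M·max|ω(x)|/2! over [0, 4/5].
32*cosh(16/5)/25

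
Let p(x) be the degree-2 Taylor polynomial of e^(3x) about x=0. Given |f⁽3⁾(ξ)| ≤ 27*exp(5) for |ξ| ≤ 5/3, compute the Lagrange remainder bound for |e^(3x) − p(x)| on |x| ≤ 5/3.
125*exp(5)/6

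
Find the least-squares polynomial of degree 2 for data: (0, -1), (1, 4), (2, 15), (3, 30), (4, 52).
-34/35 + (82/35)x + (19/7)x²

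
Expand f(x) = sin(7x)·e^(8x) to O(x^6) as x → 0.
7*x + 56*x**2 + 1001*x**3/6 + 140*x**4 - 59353*x**5/120 + O(x**6)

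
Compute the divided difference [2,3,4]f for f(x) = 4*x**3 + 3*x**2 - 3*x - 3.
39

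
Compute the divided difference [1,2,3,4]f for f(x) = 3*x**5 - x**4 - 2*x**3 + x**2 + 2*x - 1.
183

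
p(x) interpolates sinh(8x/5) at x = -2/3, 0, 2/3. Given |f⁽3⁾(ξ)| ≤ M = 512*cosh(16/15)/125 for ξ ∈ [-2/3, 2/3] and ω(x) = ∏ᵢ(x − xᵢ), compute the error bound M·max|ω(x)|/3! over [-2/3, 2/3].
4096*sqrt(3)*cosh(16/15)/91125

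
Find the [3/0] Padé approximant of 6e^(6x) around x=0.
216*x**3 + 108*x**2 + 36*x + 6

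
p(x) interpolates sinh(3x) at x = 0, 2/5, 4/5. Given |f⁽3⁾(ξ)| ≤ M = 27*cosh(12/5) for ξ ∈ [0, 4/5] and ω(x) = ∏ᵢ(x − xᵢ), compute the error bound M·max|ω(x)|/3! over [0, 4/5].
8*sqrt(3)*cosh(12/5)/125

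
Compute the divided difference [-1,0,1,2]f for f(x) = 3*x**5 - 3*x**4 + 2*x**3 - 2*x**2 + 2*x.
11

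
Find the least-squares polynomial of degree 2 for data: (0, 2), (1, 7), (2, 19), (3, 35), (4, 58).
67/35 + (18/7)x + (20/7)x²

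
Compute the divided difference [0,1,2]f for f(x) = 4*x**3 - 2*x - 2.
12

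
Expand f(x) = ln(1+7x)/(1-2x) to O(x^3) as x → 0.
7*x - 21*x**2/2 + O(x**3)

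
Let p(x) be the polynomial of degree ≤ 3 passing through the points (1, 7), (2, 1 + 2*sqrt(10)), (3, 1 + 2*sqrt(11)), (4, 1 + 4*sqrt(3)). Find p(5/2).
-sqrt(3)/4 + 5/8 + 9*sqrt(10)/8 + 9*sqrt(11)/8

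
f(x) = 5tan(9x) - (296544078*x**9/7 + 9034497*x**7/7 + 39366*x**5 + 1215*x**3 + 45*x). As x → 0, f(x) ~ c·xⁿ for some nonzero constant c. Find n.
11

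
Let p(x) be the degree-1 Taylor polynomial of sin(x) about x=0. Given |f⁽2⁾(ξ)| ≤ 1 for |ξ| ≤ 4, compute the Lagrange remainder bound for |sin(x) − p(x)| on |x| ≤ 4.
8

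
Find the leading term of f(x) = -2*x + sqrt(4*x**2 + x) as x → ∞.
1/4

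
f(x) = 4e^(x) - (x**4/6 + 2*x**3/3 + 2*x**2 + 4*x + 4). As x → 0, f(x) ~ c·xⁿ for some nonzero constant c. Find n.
5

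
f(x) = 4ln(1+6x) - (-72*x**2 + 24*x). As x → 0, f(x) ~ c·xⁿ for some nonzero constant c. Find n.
3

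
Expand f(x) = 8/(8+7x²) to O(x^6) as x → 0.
1 - 7*x**2/8 + 49*x**4/64 + O(x**6)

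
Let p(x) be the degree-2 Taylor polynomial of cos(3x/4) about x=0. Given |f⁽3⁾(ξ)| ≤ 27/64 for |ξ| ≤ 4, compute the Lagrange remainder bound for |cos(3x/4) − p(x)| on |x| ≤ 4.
9/2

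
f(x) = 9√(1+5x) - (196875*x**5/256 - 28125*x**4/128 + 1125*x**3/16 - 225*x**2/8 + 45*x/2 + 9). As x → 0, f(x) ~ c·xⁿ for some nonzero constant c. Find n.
6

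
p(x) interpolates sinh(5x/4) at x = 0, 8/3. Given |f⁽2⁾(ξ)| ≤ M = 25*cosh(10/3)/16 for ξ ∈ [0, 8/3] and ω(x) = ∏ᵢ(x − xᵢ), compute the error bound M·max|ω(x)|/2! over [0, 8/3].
25*cosh(10/3)/18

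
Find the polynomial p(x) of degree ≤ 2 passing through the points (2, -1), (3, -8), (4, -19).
-2*x**2 + 3*x + 1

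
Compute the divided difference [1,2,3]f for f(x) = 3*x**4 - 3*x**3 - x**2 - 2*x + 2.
56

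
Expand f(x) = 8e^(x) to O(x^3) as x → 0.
8 + 8*x + 4*x**2 + O(x**3)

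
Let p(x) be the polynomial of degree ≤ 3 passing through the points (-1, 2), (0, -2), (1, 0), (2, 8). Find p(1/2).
-7/4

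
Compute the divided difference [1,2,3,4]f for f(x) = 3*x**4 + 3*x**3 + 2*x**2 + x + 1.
33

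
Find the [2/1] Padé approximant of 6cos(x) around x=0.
6 - 3*x**2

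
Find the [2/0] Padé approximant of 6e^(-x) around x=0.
3*x**2 - 6*x + 6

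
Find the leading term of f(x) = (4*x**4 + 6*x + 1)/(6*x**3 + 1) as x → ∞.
2*x/3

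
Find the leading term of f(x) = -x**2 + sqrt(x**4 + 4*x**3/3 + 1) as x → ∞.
2*x/3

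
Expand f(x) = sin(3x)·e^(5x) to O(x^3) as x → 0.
3*x + 15*x**2 + O(x**3)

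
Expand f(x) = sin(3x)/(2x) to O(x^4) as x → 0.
3/2 - 9*x**2/4 + O(x**4)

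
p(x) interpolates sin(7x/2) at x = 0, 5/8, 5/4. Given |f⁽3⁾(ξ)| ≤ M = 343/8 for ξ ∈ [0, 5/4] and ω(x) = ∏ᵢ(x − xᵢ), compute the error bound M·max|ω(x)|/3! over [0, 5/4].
42875*sqrt(3)/110592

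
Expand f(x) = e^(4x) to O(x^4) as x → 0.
1 + 4*x + 8*x**2 + 32*x**3/3 + O(x**4)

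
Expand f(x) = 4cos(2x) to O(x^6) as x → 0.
4 - 8*x**2 + 8*x**4/3 + O(x**6)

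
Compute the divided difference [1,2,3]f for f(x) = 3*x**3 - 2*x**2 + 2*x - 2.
16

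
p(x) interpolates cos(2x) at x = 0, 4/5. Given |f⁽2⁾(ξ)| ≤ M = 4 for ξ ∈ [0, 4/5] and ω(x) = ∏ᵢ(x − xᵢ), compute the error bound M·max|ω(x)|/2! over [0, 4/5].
8/25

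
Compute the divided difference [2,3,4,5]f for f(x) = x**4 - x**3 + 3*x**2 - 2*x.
13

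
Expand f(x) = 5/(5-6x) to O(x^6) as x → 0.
1 + 6*x/5 + 36*x**2/25 + 216*x**3/125 + 1296*x**4/625 + 7776*x**5/3125 + O(x**6)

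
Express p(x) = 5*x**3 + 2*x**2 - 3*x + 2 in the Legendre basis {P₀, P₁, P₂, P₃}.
(8/3)P₀ + (4/3)P₂ + (2)P₃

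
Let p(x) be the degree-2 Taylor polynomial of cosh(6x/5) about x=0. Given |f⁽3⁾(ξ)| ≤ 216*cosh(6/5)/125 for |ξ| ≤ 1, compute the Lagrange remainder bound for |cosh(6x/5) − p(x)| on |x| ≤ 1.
36*cosh(6/5)/125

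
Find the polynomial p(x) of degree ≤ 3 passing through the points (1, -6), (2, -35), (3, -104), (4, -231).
-3*x**3 - 2*x**2 - 2*x + 1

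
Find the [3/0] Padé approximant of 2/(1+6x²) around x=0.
2 - 12*x**2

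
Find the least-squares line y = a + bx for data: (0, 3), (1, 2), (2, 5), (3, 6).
a = 11/5, b = 6/5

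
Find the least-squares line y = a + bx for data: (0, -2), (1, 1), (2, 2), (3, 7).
a = -11/5, b = 14/5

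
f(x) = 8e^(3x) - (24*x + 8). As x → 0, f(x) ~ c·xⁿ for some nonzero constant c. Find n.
2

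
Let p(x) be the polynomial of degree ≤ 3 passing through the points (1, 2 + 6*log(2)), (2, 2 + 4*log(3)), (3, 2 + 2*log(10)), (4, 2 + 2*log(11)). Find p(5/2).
2 + log(45*11**(7/8)*2**(3/4)*3**(1/4)*5**(1/8)/11)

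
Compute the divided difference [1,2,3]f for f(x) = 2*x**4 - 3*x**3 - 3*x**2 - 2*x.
29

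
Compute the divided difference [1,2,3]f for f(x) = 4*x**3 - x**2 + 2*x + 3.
23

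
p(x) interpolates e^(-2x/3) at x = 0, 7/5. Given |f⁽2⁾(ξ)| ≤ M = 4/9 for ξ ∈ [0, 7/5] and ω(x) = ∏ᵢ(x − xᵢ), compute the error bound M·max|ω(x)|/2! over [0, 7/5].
49/450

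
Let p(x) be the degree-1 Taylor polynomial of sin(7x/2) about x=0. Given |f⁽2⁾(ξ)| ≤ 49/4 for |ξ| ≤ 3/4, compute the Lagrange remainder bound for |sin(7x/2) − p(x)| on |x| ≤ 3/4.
441/128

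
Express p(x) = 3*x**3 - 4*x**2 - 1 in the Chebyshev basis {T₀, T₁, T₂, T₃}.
(-3)T₀ + (9/4)T₁ + (-2)T₂ + (3/4)T₃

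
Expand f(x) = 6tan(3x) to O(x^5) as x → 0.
18*x + 54*x**3 + O(x**5)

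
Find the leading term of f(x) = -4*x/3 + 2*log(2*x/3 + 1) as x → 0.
-4*x**2/9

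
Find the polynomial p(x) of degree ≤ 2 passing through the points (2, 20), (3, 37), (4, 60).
3*x**2 + 2*x + 4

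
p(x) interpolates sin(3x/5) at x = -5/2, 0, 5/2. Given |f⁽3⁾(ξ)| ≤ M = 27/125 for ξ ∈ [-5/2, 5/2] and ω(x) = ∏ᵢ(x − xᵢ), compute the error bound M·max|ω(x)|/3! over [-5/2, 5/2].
sqrt(3)/8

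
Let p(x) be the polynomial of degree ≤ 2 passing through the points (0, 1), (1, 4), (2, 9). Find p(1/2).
9/4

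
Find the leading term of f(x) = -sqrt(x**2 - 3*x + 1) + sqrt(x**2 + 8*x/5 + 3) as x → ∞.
23/10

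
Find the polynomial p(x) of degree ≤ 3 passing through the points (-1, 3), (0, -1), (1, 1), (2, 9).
3*x**2 - x - 1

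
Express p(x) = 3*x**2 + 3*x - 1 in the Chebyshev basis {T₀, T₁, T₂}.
(1/2)T₀ + (3)T₁ + (3/2)T₂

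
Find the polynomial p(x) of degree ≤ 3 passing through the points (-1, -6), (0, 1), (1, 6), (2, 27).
3*x**3 - x**2 + 3*x + 1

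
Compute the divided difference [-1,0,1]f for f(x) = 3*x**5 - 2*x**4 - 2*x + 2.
-2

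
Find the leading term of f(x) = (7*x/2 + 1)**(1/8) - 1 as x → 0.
7*x/16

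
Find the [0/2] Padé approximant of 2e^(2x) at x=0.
2/(2*x**2 - 2*x + 1)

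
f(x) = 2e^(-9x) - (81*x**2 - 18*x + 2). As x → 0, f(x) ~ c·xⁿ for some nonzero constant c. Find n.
3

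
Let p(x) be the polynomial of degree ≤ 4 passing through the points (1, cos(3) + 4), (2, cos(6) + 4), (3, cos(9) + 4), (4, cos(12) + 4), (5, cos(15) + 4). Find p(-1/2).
1485*cos(9)/64 - 693*cos(6)/32 - 385*cos(12)/32 + 1155*cos(3)/128 + 315*cos(15)/128 + 4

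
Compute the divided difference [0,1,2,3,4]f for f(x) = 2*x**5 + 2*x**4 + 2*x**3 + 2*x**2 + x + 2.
22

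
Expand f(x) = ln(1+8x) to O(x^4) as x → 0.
8*x - 32*x**2 + 512*x**3/3 + O(x**4)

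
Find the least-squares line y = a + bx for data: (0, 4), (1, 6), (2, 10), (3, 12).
a = 19/5, b = 14/5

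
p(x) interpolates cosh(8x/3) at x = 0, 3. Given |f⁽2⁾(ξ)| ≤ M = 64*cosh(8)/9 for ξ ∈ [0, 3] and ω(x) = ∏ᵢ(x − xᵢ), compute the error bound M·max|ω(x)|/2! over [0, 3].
8*cosh(8)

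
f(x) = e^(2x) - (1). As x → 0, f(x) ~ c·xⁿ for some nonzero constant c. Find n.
1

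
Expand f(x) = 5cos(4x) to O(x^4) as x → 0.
5 - 40*x**2 + O(x**4)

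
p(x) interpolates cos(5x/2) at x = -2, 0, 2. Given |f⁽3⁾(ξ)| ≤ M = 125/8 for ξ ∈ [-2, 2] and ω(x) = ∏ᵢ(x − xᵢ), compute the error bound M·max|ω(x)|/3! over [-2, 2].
125*sqrt(3)/27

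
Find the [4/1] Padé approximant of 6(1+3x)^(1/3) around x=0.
(2*x**4 - 16*x**3/5 + 36*x**2/5 + 96*x/5 + 6)/(11*x/5 + 1)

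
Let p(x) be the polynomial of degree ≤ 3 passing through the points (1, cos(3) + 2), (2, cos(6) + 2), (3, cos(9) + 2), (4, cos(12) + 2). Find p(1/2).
35*cos(3)/16 - 35*cos(6)/16 + 21*cos(9)/16 - 5*cos(12)/16 + 2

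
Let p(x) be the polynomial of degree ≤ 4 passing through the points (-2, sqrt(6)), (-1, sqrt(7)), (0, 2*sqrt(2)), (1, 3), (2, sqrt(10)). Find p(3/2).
-35*sqrt(2)/32 - 5*sqrt(6)/128 + 7*sqrt(7)/32 + 35*sqrt(10)/128 + 105/32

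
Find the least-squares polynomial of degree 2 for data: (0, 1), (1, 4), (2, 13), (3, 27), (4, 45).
4/5 + (11/10)x + (5/2)x²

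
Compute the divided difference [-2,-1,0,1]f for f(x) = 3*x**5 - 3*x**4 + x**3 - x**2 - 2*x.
22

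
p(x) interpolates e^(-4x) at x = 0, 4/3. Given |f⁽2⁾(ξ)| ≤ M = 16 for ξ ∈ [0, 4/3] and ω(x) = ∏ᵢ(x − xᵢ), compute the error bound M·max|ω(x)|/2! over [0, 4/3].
32/9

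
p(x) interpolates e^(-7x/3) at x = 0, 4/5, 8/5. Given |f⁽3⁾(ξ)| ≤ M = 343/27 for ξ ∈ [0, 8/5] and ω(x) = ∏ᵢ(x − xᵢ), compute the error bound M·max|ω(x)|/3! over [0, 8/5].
21952*sqrt(3)/91125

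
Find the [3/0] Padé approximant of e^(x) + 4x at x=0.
x**3/6 + x**2/2 + 5*x + 1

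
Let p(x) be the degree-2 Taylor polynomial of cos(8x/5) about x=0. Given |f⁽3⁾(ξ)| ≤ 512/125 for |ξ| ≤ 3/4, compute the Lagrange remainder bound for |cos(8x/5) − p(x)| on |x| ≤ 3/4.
36/125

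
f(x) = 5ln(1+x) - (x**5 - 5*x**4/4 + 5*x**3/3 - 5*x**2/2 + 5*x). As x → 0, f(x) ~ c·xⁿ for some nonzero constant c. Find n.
6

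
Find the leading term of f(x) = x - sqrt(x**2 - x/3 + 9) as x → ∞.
1/6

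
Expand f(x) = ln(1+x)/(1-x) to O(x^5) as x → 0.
x + x**2/2 + 5*x**3/6 + 7*x**4/12 + O(x**5)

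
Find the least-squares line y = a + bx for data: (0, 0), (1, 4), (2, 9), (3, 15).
a = -1/2, b = 5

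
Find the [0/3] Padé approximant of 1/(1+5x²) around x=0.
1/(5*x**2 + 1)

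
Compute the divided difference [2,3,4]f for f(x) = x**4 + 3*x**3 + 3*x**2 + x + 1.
85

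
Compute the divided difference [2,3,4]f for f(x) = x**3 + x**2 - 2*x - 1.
10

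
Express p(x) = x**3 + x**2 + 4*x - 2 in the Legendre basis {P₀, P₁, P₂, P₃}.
(-5/3)P₀ + (23/5)P₁ + (2/3)P₂ + (2/5)P₃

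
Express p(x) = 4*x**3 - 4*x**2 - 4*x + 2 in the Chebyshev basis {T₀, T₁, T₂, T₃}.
-T₁ + (-2)T₂ + T₃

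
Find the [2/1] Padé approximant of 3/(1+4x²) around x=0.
3 - 12*x**2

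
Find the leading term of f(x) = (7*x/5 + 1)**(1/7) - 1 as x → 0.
x/5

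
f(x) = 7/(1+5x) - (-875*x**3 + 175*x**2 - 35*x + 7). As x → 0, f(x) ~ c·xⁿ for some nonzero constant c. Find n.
4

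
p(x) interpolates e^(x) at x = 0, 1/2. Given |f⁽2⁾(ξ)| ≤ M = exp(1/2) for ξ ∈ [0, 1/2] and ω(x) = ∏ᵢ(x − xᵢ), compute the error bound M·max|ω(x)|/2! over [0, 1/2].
exp(1/2)/32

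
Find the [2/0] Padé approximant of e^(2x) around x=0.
2*x**2 + 2*x + 1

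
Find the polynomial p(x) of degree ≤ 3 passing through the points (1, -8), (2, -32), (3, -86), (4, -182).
-2*x**3 - 3*x**2 - x - 2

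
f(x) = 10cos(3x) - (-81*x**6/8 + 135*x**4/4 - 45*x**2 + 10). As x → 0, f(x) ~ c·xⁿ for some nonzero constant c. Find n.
8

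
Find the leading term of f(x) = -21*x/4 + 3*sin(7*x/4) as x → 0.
-343*x**3/128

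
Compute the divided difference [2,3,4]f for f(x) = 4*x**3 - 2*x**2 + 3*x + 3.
34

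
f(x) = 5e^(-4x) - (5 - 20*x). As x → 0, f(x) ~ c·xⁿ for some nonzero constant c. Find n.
2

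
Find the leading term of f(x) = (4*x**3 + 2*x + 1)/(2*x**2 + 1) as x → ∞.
2*x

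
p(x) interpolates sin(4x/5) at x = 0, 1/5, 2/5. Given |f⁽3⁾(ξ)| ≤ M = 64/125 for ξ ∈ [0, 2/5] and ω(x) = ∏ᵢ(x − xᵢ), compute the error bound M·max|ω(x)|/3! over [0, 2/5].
64*sqrt(3)/421875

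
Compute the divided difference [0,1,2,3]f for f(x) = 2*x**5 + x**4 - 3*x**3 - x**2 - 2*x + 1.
53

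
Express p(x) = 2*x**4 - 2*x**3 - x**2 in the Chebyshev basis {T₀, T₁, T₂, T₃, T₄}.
(1/4)T₀ + (-3/2)T₁ + (1/2)T₂ + (-1/2)T₃ + (1/4)T₄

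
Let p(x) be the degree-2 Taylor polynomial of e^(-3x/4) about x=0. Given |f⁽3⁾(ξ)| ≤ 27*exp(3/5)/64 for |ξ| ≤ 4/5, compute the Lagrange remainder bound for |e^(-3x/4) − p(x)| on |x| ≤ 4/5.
9*exp(3/5)/250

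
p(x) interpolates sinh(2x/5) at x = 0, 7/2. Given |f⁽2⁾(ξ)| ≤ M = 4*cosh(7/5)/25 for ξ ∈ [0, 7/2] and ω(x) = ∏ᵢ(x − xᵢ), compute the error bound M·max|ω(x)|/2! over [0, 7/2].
49*cosh(7/5)/200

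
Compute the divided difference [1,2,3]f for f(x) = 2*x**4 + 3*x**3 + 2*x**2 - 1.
70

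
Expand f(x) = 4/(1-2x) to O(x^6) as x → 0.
4 + 8*x + 16*x**2 + 32*x**3 + 64*x**4 + 128*x**5 + O(x**6)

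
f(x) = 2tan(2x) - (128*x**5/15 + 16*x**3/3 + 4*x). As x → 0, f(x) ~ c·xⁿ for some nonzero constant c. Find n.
7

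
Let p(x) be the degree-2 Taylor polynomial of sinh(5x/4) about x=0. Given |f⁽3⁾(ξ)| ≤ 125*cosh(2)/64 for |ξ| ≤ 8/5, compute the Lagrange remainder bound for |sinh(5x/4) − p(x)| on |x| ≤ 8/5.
4*cosh(2)/3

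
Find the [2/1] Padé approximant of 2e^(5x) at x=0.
(25*x**2/3 + 20*x/3 + 2)/(1 - 5*x/3)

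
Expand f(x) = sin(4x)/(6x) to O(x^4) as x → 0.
2/3 - 16*x**2/9 + O(x**4)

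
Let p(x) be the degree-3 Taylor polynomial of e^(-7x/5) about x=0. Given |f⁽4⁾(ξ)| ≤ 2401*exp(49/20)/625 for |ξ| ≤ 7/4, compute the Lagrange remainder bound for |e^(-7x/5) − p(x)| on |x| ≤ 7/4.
5764801*exp(49/20)/3840000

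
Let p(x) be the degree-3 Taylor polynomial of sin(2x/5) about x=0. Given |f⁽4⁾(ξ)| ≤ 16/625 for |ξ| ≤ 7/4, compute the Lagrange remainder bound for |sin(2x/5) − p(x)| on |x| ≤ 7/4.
2401/240000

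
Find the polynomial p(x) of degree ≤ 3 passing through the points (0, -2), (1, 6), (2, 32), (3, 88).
2*x**3 + 3*x**2 + 3*x - 2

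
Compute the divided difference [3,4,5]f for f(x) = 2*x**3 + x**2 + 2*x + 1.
25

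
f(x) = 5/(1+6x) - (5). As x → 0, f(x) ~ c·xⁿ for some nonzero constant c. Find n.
1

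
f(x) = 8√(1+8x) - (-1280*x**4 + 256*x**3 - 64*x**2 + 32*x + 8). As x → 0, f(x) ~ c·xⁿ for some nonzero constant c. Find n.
5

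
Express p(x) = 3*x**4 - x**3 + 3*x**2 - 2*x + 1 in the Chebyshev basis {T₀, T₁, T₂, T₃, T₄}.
(29/8)T₀ + (-11/4)T₁ + (3)T₂ + (-1/4)T₃ + (3/8)T₄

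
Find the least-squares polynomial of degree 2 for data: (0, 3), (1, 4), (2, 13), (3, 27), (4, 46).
93/35 + (-57/70)x + (41/14)x²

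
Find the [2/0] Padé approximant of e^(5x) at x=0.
25*x**2/2 + 5*x + 1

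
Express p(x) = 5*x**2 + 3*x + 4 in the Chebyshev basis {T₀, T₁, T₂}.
(13/2)T₀ + (3)T₁ + (5/2)T₂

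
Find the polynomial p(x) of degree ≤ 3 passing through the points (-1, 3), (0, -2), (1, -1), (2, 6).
3*x**2 - 2*x - 2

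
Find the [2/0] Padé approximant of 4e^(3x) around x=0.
18*x**2 + 12*x + 4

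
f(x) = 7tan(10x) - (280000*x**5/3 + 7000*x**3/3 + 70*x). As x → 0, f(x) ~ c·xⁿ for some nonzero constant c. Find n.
7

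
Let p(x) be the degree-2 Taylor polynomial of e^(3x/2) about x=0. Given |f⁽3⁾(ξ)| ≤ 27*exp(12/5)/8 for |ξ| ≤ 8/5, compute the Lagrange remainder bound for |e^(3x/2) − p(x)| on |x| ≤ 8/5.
288*exp(12/5)/125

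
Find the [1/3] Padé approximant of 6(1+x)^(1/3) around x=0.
(5*x + 6)/(x**3/81 - x**2/18 + x/2 + 1)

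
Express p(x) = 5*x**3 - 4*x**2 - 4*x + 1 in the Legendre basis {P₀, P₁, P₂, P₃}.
(-1/3)P₀ - P₁ + (-8/3)P₂ + (2)P₃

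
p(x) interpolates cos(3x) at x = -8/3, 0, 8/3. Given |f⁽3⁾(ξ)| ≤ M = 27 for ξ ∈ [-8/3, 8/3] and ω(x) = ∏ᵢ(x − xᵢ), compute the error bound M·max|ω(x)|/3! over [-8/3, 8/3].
512*sqrt(3)/27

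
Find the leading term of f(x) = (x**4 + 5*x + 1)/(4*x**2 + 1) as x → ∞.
x**2/4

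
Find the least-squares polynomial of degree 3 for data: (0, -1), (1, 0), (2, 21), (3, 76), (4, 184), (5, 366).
-53/42 + (-157/252)x + (-1/3)x² + (109/36)x³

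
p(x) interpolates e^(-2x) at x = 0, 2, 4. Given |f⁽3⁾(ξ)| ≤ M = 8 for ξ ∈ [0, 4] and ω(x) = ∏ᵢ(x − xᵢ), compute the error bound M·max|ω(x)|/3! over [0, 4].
64*sqrt(3)/27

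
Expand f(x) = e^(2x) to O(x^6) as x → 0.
1 + 2*x + 2*x**2 + 4*x**3/3 + 2*x**4/3 + 4*x**5/15 + O(x**6)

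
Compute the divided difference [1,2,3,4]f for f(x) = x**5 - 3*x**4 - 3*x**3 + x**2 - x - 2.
32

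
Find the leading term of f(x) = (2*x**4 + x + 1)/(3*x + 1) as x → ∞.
2*x**3/3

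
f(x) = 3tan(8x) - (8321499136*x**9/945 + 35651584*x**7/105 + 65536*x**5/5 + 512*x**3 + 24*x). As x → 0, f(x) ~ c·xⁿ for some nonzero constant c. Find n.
11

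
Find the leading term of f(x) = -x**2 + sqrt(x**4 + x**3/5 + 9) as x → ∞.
x/10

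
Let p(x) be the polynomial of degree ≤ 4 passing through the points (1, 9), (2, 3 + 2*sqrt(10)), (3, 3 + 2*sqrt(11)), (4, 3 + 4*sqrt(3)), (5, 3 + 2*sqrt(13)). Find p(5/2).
-5*sqrt(3)/8 + 3*sqrt(13)/64 + 177/64 + 15*sqrt(10)/16 + 45*sqrt(11)/32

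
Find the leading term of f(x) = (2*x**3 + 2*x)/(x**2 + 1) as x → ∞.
2*x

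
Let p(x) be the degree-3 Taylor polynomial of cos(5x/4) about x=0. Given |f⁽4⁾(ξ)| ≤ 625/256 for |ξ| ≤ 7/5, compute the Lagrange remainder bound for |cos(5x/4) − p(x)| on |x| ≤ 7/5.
2401/6144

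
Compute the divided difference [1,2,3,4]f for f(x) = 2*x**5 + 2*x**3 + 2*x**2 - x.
132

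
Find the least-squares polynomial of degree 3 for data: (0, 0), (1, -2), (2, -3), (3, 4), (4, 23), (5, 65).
-13/126 + (241/756)x + (-785/252)x² + (61/54)x³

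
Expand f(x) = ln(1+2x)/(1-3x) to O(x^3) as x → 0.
2*x + 4*x**2 + O(x**3)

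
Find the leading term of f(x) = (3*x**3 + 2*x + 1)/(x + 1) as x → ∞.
3*x**2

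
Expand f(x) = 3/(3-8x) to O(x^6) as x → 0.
1 + 8*x/3 + 64*x**2/9 + 512*x**3/27 + 4096*x**4/81 + 32768*x**5/243 + O(x**6)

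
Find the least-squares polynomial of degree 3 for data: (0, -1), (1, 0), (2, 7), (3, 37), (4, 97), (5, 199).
-16/21 + (-7/9)x + (-97/84)x² + (67/36)x³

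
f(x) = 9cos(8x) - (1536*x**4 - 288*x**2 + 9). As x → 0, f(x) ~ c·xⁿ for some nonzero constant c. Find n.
6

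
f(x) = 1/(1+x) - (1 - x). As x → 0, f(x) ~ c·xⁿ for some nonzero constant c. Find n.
2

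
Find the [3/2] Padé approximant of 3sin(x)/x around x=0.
(3 - 7*x**2/20)/(x**2/20 + 1)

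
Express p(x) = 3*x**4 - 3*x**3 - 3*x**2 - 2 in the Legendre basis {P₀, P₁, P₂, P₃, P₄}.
(-12/5)P₀ + (-9/5)P₁ + (-2/7)P₂ + (-6/5)P₃ + (24/35)P₄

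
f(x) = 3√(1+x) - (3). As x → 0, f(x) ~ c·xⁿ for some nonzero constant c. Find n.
1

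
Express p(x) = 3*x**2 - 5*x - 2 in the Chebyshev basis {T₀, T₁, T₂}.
(-1/2)T₀ + (-5)T₁ + (3/2)T₂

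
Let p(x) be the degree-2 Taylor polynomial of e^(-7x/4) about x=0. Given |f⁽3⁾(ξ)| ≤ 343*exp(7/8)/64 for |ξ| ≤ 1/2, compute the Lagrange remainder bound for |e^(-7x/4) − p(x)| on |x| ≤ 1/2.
343*exp(7/8)/3072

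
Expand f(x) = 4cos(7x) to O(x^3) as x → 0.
4 - 98*x**2 + O(x**3)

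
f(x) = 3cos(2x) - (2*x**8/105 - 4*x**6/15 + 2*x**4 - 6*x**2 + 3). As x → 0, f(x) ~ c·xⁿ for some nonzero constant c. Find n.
10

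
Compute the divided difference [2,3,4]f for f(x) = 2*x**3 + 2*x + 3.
18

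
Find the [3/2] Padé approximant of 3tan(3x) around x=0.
(-27*x**3/5 + 9*x)/(1 - 18*x**2/5)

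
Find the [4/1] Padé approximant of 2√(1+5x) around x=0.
(375*x**4/64 - 25*x**3/4 + 45*x**2/4 + 12*x + 2)/(7*x/2 + 1)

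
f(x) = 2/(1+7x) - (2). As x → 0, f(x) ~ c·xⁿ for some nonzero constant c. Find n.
1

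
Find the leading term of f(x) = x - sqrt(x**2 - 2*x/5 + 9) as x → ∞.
1/5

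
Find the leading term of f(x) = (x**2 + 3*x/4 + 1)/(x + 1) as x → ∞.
x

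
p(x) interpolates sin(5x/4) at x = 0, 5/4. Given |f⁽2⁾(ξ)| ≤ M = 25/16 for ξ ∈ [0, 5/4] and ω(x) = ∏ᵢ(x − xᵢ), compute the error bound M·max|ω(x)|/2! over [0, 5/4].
625/2048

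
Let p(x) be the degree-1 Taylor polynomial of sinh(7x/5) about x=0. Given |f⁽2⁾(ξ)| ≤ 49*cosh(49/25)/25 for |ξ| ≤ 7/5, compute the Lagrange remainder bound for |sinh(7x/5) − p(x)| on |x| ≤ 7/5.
2401*cosh(49/25)/1250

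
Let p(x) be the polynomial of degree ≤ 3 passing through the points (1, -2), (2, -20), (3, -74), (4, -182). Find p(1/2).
-7/8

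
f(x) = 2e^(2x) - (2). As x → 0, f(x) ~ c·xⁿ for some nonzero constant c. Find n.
1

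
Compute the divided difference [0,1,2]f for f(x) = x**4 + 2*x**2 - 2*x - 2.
9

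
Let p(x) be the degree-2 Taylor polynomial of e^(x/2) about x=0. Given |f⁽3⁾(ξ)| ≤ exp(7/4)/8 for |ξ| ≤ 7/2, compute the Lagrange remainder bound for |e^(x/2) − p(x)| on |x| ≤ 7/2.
343*exp(7/4)/384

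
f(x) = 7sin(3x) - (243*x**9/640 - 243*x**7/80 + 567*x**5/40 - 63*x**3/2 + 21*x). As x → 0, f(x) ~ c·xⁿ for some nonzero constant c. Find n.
11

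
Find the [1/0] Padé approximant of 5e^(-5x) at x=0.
5 - 25*x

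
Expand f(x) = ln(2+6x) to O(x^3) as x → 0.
log(2) + 3*x - 9*x**2/2 + O(x**3)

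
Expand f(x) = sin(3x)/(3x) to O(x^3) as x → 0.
1 - 3*x**2/2 + O(x**3)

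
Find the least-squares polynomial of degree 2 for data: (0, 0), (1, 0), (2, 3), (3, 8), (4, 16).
-1/35 + (-8/7)x + (9/7)x²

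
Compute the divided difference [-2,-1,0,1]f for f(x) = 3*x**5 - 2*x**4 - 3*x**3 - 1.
16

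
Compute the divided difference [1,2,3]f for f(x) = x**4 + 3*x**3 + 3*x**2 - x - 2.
46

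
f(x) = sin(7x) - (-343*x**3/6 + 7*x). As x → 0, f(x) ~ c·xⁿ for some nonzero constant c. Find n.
5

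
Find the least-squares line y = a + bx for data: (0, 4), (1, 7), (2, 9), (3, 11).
a = 43/10, b = 23/10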